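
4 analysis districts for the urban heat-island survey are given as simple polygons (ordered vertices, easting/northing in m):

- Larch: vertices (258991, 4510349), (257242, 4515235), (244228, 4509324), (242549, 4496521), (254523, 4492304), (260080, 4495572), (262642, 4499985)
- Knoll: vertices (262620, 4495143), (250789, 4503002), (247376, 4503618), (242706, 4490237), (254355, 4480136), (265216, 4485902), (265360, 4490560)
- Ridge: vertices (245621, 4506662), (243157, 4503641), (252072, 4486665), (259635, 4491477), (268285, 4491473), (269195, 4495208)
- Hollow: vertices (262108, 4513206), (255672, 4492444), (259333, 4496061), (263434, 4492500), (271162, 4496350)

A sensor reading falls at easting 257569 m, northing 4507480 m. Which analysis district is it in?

Larch

Cast a ray rightward from (257569, 4507480). For each polygon, the edges (by vertex number in listed order) whose endpoints lie on opposite sides of northing = 4507480, where each meets that height, and whether that is right or left of the point:
Larch: 3–4 at easting≈243986.2 (left), 7–1 at easting≈260001.7 (right) → 1 crossing.
Knoll: no edge straddles that height → 0 crossings.
Ridge: no edge straddles that height → 0 crossings.
Hollow: 1–2 at easting≈260333.0 (right), 5–1 at easting≈265183.7 (right) → 2 crossings.
Only Larch has an odd count, so the point is inside Larch.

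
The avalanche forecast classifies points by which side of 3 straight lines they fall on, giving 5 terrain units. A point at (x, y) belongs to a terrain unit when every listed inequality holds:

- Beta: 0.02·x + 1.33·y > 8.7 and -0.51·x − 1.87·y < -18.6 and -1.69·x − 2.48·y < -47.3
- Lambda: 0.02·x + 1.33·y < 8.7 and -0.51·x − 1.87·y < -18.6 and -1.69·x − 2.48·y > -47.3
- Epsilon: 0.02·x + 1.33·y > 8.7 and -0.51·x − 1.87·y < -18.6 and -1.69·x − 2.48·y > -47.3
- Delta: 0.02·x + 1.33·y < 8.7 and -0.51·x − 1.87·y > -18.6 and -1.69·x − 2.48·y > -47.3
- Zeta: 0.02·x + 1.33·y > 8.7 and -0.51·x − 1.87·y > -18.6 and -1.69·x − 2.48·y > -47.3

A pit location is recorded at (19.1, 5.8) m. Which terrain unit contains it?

Lambda

0.02·19.1 + 1.33·5.8 = 8.096, which is < 8.7
-0.51·19.1 − 1.87·5.8 = -20.587, which is < -18.6
-1.69·19.1 − 2.48·5.8 = -46.663, which is > -47.3
This sign pattern matches Lambda.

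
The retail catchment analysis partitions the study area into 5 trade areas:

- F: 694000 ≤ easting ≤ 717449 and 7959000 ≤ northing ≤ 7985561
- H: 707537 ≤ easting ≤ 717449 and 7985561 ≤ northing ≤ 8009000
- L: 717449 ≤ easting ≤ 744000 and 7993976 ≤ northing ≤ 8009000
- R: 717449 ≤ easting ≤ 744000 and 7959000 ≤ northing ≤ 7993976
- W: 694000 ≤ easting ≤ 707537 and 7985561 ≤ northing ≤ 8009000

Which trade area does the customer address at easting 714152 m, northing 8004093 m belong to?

H

The point has easting = 714152 and northing = 8004093.
Only H satisfies 707537 ≤ easting ≤ 717449 and 7985561 ≤ northing ≤ 8009000.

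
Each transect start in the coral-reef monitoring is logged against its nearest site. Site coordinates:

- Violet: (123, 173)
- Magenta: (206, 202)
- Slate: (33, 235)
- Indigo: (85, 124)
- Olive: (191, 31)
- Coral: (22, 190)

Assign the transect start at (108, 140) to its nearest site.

Indigo

Squared distances to each site:
Violet: 1314.000; Magenta: 13448.000; Slate: 14650.000; Indigo: 785.000; Olive: 18770.000; Coral: 9896.000.
Minimum at Indigo.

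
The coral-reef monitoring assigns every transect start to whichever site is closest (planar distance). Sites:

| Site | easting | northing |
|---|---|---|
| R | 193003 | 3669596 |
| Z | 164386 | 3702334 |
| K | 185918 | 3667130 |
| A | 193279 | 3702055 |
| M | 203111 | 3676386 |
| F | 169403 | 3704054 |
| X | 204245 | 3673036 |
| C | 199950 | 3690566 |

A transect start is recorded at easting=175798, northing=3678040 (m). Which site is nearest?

K

Squared distances to each site:
R: 367313161.000; Z: 720432180.000; K: 221442500.000; A: 882305586.000; M: 748735685.000; F: 717624221.000; X: 834271825.000; C: 740219780.000.
Minimum at K.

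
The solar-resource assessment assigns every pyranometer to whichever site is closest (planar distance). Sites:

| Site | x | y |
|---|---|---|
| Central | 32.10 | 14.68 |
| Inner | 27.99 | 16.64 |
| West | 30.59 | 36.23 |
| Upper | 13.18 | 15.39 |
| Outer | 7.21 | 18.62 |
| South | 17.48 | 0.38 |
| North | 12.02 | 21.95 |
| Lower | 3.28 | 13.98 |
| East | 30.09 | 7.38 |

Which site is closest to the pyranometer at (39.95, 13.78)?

Squared distances to each site:
Central: 62.433; Inner: 151.221; West: 591.612; Upper: 719.225; Outer: 1095.333; South: 684.461; North: 846.834; Lower: 1344.729; East: 138.180.
Minimum at Central.

Central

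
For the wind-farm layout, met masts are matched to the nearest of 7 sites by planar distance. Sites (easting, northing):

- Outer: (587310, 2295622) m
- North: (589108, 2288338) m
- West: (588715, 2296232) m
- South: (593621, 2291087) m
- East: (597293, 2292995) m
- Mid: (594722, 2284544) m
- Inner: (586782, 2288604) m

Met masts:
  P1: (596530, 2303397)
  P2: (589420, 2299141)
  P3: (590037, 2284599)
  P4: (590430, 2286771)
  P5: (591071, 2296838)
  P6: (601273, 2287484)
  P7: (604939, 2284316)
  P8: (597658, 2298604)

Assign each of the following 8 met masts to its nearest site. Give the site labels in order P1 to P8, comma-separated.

P1 → East (d²=108783773.00)
P2 → West (d²=8959306.00)
P3 → North (d²=14843162.00)
P4 → North (d²=4203173.00)
P5 → West (d²=5917972.00)
P6 → East (d²=46211521.00)
P7 → Mid (d²=104439073.00)
P8 → East (d²=31594106.00)

East, West, North, North, West, East, Mid, East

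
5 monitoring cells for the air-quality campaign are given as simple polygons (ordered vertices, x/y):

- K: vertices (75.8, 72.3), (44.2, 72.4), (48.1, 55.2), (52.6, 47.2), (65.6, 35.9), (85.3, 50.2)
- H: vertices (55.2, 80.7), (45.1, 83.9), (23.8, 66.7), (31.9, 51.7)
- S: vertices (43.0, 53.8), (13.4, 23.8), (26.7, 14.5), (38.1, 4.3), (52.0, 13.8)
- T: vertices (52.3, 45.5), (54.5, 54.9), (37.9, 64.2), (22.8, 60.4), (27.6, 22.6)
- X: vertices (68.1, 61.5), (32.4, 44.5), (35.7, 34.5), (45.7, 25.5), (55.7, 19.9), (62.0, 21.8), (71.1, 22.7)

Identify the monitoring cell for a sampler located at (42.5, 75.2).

Cast a ray rightward from (42.5, 75.2). For each polygon, the edges (by vertex number in listed order) whose endpoints lie on opposite sides of y = 75.2, where each meets that height, and whether that is right or left of the point:
K: no edge straddles that height → 0 crossings.
H: 2–3 at x≈34.33 (left), 4–1 at x≈50.78 (right) → 1 crossing.
S: no edge straddles that height → 0 crossings.
T: no edge straddles that height → 0 crossings.
X: no edge straddles that height → 0 crossings.
Only H has an odd count, so the point is inside H.

H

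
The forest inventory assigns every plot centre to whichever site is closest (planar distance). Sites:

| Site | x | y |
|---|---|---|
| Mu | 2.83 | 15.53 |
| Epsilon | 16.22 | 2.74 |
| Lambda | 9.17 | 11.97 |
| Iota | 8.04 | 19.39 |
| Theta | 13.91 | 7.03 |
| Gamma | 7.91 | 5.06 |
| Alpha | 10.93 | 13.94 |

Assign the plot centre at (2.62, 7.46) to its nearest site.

Squared distances to each site:
Mu: 65.169; Epsilon: 207.238; Lambda: 63.243; Iota: 171.701; Theta: 127.649; Gamma: 33.744; Alpha: 111.046.
Minimum at Gamma.

Gamma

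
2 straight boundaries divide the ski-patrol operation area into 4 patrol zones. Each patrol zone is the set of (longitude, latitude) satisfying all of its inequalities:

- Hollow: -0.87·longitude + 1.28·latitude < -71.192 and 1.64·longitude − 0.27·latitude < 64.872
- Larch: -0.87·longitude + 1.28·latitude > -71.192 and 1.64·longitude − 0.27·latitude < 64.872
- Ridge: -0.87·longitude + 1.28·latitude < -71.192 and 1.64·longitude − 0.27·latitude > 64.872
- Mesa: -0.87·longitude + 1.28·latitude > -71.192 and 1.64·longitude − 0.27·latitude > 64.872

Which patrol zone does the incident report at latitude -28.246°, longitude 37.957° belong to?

-0.87·37.957 + 1.28·-28.246 = -69.177, which is > -71.192
1.64·37.957 − 0.27·-28.246 = 69.876, which is > 64.872
This sign pattern matches Mesa.

Mesa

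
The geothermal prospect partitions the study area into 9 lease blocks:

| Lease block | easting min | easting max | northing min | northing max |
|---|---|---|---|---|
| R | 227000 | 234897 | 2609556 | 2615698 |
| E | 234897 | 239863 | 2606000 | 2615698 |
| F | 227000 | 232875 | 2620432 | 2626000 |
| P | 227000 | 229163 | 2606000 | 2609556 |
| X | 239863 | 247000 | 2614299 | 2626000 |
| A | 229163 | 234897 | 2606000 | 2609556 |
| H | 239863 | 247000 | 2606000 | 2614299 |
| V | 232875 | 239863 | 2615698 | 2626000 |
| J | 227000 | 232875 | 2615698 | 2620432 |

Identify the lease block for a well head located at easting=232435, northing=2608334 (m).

The point has easting = 232435 and northing = 2608334.
Only A satisfies 229163 ≤ easting ≤ 234897 and 2606000 ≤ northing ≤ 2609556.

A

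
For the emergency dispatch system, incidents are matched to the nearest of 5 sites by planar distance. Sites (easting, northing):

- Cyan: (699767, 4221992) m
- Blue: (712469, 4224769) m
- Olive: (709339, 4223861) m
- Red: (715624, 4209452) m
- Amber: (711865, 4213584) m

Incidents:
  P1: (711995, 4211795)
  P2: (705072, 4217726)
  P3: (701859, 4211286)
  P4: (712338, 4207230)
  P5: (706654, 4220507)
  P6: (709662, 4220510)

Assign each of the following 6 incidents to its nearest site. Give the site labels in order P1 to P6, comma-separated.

P1 → Amber (d²=3217421.00)
P2 → Cyan (d²=46341781.00)
P3 → Amber (d²=105400840.00)
P4 → Red (d²=15735080.00)
P5 → Olive (d²=18458541.00)
P6 → Olive (d²=11333530.00)

Amber, Cyan, Amber, Red, Olive, Olive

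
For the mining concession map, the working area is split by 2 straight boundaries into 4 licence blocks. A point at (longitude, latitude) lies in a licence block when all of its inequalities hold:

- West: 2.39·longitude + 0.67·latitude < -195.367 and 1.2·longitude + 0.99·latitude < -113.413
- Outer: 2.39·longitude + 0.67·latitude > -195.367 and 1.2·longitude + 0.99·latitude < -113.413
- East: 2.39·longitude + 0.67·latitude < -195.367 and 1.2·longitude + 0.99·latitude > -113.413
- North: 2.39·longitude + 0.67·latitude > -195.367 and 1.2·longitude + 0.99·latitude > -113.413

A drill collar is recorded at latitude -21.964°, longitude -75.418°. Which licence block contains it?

2.39·-75.418 + 0.67·-21.964 = -194.965, which is > -195.367
1.2·-75.418 + 0.99·-21.964 = -112.246, which is > -113.413
This sign pattern matches North.

North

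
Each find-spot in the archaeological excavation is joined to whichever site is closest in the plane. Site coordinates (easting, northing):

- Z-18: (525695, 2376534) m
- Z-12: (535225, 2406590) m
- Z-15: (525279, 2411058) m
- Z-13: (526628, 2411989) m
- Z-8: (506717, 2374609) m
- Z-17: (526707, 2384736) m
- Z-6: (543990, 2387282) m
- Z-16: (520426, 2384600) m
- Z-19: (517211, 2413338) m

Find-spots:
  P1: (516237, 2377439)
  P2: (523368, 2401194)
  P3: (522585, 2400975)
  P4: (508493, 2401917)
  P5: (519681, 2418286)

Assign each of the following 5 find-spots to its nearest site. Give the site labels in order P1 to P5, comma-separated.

Z-16, Z-15, Z-15, Z-19, Z-19

P1 → Z-16 (d²=68827642.00)
P2 → Z-15 (d²=100950417.00)
P3 → Z-15 (d²=108924525.00)
P4 → Z-19 (d²=206442765.00)
P5 → Z-19 (d²=30583604.00)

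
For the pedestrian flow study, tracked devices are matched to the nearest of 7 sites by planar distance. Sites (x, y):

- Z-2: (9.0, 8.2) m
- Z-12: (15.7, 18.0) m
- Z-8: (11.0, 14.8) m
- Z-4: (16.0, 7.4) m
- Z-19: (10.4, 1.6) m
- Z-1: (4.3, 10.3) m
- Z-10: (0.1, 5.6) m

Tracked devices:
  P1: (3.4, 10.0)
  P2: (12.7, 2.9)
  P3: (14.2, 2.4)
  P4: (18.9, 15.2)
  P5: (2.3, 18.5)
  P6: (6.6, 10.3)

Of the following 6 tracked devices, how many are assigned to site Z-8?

0

P1 → Z-1
P2 → Z-19
P3 → Z-19
P4 → Z-12
P5 → Z-1
P6 → Z-1
0 of the 6 go to Z-8.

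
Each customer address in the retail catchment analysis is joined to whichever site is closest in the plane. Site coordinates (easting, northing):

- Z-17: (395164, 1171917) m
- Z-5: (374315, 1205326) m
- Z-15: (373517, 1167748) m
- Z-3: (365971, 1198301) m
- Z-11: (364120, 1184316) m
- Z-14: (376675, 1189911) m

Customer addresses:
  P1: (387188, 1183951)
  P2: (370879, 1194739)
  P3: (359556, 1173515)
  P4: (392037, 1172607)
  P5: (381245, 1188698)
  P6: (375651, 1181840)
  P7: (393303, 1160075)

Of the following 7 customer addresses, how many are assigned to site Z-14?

P1 → Z-14
P2 → Z-3
P3 → Z-11
P4 → Z-17
P5 → Z-14
P6 → Z-14
P7 → Z-17
3 of the 7 go to Z-14.

3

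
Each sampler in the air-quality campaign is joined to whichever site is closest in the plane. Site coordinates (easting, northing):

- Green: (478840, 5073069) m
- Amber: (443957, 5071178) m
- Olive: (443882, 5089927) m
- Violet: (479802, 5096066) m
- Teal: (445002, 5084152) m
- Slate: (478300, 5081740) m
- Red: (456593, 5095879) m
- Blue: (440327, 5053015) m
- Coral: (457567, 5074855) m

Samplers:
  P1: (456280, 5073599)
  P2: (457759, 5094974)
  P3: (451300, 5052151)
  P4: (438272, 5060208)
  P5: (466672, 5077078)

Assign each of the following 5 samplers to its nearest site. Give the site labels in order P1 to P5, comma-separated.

Coral, Red, Blue, Blue, Coral

P1 → Coral (d²=3233905.00)
P2 → Red (d²=2178581.00)
P3 → Blue (d²=121153225.00)
P4 → Blue (d²=55962274.00)
P5 → Coral (d²=87842754.00)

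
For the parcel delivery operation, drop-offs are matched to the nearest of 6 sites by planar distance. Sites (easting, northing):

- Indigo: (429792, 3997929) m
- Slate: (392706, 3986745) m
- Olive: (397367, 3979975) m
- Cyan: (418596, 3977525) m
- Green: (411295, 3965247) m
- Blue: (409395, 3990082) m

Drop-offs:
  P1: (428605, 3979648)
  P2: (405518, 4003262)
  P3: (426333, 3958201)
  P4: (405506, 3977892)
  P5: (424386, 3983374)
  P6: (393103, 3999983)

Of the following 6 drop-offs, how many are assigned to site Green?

1

P1 → Cyan
P2 → Blue
P3 → Green
P4 → Olive
P5 → Cyan
P6 → Slate
1 of the 6 goes to Green.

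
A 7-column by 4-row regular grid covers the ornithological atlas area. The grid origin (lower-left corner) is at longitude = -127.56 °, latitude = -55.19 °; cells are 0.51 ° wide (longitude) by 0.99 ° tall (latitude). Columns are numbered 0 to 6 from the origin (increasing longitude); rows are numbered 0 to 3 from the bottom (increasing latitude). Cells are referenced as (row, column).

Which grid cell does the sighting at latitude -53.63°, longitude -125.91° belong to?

(1, 3)

Column index: ⌊(-125.91 − -127.56) / 0.51⌋ = ⌊3.235⌋ = 3
Row offset from origin: ⌊(-53.63 − -55.19) / 0.99⌋ = ⌊1.576⌋ = 1 → row 1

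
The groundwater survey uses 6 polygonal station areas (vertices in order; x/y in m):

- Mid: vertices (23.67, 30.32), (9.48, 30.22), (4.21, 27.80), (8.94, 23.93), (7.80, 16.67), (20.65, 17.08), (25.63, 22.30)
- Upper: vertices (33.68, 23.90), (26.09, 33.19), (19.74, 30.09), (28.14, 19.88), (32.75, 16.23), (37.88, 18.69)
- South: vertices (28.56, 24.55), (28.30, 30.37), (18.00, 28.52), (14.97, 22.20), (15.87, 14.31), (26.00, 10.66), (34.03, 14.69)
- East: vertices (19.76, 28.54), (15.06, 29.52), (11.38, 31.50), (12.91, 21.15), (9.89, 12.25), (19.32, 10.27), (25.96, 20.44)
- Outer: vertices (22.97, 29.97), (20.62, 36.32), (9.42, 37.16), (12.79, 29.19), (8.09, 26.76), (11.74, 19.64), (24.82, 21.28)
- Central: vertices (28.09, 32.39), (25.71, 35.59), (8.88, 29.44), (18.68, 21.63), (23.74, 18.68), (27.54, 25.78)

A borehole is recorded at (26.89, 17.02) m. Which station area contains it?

South

Cast a ray rightward from (26.89, 17.02). For each polygon, the edges (by vertex number in listed order) whose endpoints lie on opposite sides of y = 17.02, where each meets that height, and whether that is right or left of the point:
Mid: 4–5 at x≈7.855 (left), 5–6 at x≈18.770 (left) → 0 crossings.
Upper: 4–5 at x≈31.752 (right), 5–6 at x≈34.397 (right) → 2 crossings.
South: 4–5 at x≈15.561 (left), 7–1 at x≈32.737 (right) → 1 crossing.
East: 4–5 at x≈11.509 (left), 6–7 at x≈23.727 (left) → 0 crossings.
Outer: no edge straddles that height → 0 crossings.
Central: no edge straddles that height → 0 crossings.
Only South has an odd count, so the point is inside South.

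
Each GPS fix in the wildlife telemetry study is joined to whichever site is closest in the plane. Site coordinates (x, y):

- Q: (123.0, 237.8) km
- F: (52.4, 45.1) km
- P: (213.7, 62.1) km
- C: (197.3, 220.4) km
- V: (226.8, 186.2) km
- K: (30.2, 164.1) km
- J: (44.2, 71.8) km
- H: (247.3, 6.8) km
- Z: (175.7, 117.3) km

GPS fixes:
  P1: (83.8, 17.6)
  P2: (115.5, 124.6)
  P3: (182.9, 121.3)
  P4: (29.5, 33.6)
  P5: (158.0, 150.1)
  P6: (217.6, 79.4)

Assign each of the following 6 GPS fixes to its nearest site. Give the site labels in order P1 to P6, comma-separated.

P1 → F (d²=1742.21)
P2 → Z (d²=3677.33)
P3 → Z (d²=67.84)
P4 → F (d²=656.66)
P5 → Z (d²=1389.13)
P6 → P (d²=314.50)

F, Z, Z, F, Z, P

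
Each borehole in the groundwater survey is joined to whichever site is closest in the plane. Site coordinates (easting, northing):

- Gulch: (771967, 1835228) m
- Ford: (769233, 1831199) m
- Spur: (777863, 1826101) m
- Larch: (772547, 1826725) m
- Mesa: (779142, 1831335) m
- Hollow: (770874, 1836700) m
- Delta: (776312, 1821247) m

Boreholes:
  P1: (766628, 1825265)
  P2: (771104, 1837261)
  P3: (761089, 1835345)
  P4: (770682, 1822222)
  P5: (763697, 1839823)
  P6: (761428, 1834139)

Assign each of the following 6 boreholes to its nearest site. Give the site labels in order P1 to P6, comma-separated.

P1 → Larch (d²=37166161.00)
P2 → Hollow (d²=367621.00)
P3 → Ford (d²=83514052.00)
P4 → Larch (d²=23755234.00)
P5 → Hollow (d²=61262458.00)
P6 → Ford (d²=69561625.00)

Larch, Hollow, Ford, Larch, Hollow, Ford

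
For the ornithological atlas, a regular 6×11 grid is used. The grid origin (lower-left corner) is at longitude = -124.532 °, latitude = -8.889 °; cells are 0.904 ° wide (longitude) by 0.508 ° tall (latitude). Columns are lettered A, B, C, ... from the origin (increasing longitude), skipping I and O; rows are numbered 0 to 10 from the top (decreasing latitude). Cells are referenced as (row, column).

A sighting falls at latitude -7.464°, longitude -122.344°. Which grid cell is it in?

Column index: ⌊(-122.344 − -124.532) / 0.904⌋ = ⌊2.420⌋ = 2 → column C
Row offset from origin: ⌊(-7.464 − -8.889) / 0.508⌋ = ⌊2.805⌋ = 2 → row 8 (counted from top)

(8, C)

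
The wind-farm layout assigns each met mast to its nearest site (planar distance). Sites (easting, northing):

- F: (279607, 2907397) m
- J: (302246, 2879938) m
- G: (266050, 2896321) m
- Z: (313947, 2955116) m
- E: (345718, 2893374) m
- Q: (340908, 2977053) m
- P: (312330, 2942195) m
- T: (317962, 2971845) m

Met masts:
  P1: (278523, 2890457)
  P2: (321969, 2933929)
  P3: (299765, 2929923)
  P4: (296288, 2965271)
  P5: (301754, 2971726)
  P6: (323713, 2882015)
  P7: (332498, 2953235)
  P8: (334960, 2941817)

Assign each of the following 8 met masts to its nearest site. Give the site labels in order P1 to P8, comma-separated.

P1 → G (d²=189962225.00)
P2 → P (d²=161237077.00)
P3 → P (d²=308481209.00)
P4 → Z (d²=414964306.00)
P5 → T (d²=262713425.00)
P6 → J (d²=465146018.00)
P7 → Z (d²=347677762.00)
P8 → P (d²=512259784.00)

G, P, P, Z, T, J, Z, P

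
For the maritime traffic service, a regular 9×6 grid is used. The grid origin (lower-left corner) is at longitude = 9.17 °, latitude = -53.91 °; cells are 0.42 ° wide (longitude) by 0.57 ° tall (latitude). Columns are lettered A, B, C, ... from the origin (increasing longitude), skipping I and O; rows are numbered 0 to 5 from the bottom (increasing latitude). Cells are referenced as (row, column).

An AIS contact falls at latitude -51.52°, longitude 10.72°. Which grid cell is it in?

(4, D)

Column index: ⌊(10.72 − 9.17) / 0.42⌋ = ⌊3.690⌋ = 3 → column D
Row offset from origin: ⌊(-51.52 − -53.91) / 0.57⌋ = ⌊4.193⌋ = 4 → row 4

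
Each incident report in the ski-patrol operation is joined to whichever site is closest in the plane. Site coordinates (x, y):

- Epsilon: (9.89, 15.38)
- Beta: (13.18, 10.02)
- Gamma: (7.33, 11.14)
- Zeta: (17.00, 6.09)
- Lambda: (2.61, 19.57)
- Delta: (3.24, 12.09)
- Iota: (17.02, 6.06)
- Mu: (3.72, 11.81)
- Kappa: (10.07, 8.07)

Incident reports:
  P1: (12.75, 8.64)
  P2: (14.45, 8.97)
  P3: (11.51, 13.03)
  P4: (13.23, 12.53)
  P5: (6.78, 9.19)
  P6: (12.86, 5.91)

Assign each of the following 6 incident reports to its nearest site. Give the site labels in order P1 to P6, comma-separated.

Beta, Beta, Epsilon, Beta, Gamma, Kappa

P1 → Beta (d²=2.09)
P2 → Beta (d²=2.72)
P3 → Epsilon (d²=8.15)
P4 → Beta (d²=6.30)
P5 → Gamma (d²=4.11)
P6 → Kappa (d²=12.45)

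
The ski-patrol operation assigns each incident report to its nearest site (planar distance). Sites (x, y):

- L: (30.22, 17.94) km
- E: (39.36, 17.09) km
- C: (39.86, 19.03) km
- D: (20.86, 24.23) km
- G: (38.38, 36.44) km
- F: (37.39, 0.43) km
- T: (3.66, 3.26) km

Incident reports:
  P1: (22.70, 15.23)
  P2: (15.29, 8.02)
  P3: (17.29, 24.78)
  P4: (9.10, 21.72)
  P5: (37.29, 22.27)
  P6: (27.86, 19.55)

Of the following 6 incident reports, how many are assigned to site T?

1

P1 → L
P2 → T
P3 → D
P4 → D
P5 → C
P6 → L
1 of the 6 goes to T.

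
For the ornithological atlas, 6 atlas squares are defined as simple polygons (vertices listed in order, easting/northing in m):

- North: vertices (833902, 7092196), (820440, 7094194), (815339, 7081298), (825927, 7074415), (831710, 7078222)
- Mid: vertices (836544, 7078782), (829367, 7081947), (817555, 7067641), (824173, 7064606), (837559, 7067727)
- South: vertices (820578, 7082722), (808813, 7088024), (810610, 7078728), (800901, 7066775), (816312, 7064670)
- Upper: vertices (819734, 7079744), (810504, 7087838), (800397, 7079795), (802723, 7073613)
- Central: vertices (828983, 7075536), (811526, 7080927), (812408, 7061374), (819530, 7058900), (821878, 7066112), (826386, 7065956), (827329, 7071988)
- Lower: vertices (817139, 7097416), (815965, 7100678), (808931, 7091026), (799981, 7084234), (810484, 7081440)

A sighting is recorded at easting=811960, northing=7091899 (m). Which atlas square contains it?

Cast a ray rightward from (811960, 7091899). For each polygon, the edges (by vertex number in listed order) whose endpoints lie on opposite sides of northing = 7091899, where each meets that height, and whether that is right or left of the point:
North: 2–3 at easting≈819532.2 (right), 5–1 at easting≈833855.4 (right) → 2 crossings.
Mid: no edge straddles that height → 0 crossings.
South: no edge straddles that height → 0 crossings.
Upper: no edge straddles that height → 0 crossings.
Central: no edge straddles that height → 0 crossings.
Lower: 2–3 at easting≈809567.2 (left), 5–1 at easting≈814840.8 (right) → 1 crossing.
Only Lower has an odd count, so the point is inside Lower.

Lower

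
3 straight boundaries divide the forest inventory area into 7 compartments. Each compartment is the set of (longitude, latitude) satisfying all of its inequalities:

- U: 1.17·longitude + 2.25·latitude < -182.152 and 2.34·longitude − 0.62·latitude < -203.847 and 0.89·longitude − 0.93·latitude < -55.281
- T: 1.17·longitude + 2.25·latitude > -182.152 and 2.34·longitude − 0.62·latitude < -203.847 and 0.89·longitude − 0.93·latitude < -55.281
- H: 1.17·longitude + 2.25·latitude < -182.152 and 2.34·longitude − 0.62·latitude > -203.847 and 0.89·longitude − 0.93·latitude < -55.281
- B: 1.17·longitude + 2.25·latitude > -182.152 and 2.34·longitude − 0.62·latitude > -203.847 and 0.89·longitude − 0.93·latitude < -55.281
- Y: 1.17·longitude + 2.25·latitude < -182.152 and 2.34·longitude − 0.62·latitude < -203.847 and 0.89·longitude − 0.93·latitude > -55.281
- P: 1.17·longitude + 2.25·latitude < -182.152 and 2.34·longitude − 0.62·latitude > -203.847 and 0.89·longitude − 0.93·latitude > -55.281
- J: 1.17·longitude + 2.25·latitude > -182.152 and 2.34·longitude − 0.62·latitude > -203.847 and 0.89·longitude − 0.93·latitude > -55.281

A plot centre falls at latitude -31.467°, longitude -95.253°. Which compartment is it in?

H

1.17·-95.253 + 2.25·-31.467 = -182.247, which is < -182.152
2.34·-95.253 − 0.62·-31.467 = -203.382, which is > -203.847
0.89·-95.253 − 0.93·-31.467 = -55.511, which is < -55.281
This sign pattern matches H.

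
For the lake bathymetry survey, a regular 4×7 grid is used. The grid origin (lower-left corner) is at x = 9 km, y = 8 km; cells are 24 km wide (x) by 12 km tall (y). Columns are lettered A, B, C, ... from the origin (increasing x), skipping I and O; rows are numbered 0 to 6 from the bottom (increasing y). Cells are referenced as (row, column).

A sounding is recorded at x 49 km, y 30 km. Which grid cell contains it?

(1, B)

Column index: ⌊(49 − 9) / 24⌋ = ⌊1.667⌋ = 1 → column B
Row offset from origin: ⌊(30 − 8) / 12⌋ = ⌊1.833⌋ = 1 → row 1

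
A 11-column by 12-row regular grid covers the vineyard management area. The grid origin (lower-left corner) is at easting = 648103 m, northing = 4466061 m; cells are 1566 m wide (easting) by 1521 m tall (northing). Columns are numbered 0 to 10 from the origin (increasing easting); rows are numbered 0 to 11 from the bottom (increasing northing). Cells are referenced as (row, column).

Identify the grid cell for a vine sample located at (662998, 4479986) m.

(9, 9)

Column index: ⌊(662998 − 648103) / 1566⌋ = ⌊9.511⌋ = 9
Row offset from origin: ⌊(4479986 − 4466061) / 1521⌋ = ⌊9.155⌋ = 9 → row 9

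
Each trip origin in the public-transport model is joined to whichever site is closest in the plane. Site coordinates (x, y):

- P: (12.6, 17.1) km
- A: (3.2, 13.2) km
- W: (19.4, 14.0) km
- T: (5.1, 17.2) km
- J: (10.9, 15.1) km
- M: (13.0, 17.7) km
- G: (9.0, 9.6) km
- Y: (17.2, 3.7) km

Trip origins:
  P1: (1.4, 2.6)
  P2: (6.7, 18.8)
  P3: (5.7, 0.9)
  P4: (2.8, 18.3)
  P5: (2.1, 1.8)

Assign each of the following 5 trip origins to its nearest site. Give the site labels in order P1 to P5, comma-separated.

P1 → G (d²=106.76)
P2 → T (d²=5.12)
P3 → G (d²=86.58)
P4 → T (d²=6.50)
P5 → G (d²=108.45)

G, T, G, T, G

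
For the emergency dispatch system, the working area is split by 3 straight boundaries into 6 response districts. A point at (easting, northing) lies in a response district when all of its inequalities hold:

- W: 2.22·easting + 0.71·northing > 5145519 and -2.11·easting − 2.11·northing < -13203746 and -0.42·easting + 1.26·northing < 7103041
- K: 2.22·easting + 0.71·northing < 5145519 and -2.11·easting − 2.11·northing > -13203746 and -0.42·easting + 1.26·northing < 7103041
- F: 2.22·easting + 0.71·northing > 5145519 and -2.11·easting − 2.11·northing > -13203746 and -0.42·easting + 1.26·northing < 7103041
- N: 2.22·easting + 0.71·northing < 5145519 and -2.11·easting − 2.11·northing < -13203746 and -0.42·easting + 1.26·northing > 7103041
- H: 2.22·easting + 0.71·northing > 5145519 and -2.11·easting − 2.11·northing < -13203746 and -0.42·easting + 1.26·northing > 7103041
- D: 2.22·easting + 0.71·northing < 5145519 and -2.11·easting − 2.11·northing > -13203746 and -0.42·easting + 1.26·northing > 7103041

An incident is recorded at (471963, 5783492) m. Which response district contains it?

2.22·471963 + 0.71·5783492 = 5154037.180, which is > 5145519
-2.11·471963 − 2.11·5783492 = -13199010.050, which is > -13203746
-0.42·471963 + 1.26·5783492 = 7088975.460, which is < 7103041
This sign pattern matches F.

F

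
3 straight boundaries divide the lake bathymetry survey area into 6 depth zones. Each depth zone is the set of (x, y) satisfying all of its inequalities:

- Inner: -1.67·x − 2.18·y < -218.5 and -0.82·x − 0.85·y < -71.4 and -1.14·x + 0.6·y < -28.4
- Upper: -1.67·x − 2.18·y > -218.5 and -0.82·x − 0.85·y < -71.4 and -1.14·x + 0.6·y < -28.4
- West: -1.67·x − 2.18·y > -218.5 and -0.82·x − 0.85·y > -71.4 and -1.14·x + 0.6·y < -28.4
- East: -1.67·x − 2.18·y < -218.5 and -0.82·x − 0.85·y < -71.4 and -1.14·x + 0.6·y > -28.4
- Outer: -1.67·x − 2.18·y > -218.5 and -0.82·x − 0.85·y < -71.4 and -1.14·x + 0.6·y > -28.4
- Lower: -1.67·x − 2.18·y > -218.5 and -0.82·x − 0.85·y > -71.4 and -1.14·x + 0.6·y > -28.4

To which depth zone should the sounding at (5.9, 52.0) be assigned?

-1.67·5.9 − 2.18·52.0 = -123.213, which is > -218.5
-0.82·5.9 − 0.85·52.0 = -49.038, which is > -71.4
-1.14·5.9 + 0.6·52.0 = 24.474, which is > -28.4
This sign pattern matches Lower.

Lower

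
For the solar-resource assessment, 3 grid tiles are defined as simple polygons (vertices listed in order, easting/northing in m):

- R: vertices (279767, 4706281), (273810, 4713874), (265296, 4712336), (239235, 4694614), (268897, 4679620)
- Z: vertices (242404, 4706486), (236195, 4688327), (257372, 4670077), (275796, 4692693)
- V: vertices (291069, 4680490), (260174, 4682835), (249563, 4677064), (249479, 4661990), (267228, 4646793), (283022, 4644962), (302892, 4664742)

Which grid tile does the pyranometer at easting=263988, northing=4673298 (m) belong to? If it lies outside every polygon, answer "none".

Cast a ray rightward from (263988, 4673298). For each polygon, the edges (by vertex number in listed order) whose endpoints lie on opposite sides of northing = 4673298, where each meets that height, and whether that is right or left of the point:
R: no edge straddles that height → 0 crossings.
Z: 2–3 at easting≈253634.4 (left), 3–4 at easting≈259996.0 (left) → 0 crossings.
V: 3–4 at easting≈249542.0 (left), 7–1 at easting≈296468.5 (right) → 1 crossing.
Only V has an odd count, so the point is inside V.

V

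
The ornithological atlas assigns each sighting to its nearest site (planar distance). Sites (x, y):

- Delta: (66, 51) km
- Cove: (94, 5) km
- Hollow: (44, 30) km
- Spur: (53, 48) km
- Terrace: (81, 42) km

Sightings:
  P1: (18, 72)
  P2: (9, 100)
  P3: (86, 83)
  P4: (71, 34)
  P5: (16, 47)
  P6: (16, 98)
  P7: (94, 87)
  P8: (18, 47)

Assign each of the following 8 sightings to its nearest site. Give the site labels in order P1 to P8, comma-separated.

P1 → Spur (d²=1801.00)
P2 → Spur (d²=4640.00)
P3 → Delta (d²=1424.00)
P4 → Terrace (d²=164.00)
P5 → Hollow (d²=1073.00)
P6 → Spur (d²=3869.00)
P7 → Delta (d²=2080.00)
P8 → Hollow (d²=965.00)

Spur, Spur, Delta, Terrace, Hollow, Spur, Delta, Hollow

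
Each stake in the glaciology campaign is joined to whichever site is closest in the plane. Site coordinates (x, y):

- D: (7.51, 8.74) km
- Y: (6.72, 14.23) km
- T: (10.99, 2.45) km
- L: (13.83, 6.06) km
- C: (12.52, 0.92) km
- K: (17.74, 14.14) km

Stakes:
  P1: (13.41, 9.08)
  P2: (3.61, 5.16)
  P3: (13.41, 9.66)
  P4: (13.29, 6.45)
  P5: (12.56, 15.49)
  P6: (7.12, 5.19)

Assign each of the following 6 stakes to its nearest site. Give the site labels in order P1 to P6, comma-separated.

L, D, L, L, K, D

P1 → L (d²=9.30)
P2 → D (d²=28.03)
P3 → L (d²=13.14)
P4 → L (d²=0.44)
P5 → K (d²=28.65)
P6 → D (d²=12.75)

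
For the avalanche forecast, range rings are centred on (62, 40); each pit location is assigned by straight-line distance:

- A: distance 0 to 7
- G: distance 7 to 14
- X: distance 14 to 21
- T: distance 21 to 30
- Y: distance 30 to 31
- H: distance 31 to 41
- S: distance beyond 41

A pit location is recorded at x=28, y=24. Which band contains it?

H

Distance = √((28−62)² + (24−40)²) = √(1156.000 + 256.000) = 37.577.
31 ≤ 37.577 < 41 → H.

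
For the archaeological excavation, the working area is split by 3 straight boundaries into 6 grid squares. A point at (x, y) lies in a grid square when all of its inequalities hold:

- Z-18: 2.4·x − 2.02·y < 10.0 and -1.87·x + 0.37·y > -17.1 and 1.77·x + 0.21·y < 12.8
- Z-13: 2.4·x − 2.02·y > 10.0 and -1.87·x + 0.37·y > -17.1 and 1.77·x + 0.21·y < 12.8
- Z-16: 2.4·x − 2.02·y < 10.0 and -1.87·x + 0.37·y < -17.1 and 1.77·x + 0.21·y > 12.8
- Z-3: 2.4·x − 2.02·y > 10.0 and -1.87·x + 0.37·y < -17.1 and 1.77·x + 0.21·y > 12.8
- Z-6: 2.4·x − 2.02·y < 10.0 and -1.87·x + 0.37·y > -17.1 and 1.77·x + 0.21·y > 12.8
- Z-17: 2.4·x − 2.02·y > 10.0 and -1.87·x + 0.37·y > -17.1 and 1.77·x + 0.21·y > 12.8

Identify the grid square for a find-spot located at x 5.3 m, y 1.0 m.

2.4·5.3 − 2.02·1.0 = 10.700, which is > 10.0
-1.87·5.3 + 0.37·1.0 = -9.541, which is > -17.1
1.77·5.3 + 0.21·1.0 = 9.591, which is < 12.8
This sign pattern matches Z-13.

Z-13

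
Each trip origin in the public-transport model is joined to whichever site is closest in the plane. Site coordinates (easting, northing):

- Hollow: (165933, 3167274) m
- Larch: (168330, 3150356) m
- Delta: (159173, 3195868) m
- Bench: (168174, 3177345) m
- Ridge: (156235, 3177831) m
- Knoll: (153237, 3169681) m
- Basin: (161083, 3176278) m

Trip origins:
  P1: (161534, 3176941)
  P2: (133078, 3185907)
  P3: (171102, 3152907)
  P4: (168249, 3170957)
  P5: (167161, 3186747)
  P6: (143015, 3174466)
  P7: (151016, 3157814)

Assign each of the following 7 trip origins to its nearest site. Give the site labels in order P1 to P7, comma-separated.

Basin, Ridge, Larch, Hollow, Bench, Knoll, Knoll

P1 → Basin (d²=642970.00)
P2 → Ridge (d²=601468425.00)
P3 → Larch (d²=14191585.00)
P4 → Hollow (d²=18928345.00)
P5 → Bench (d²=89423773.00)
P6 → Knoll (d²=127385509.00)
P7 → Knoll (d²=145758530.00)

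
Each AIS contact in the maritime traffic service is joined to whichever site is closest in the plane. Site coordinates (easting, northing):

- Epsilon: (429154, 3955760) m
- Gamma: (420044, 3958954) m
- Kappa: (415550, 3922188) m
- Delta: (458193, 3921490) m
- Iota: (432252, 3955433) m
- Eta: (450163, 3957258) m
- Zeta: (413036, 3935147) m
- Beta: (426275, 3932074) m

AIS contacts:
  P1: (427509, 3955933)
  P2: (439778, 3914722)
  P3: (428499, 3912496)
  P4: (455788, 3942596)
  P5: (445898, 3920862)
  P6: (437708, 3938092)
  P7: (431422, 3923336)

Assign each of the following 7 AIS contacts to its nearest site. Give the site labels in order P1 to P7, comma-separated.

Epsilon, Delta, Kappa, Eta, Delta, Beta, Beta

P1 → Epsilon (d²=2735954.00)
P2 → Delta (d²=384918049.00)
P3 → Kappa (d²=261611465.00)
P4 → Eta (d²=246614869.00)
P5 → Delta (d²=151561409.00)
P6 → Beta (d²=166929813.00)
P7 → Beta (d²=102844253.00)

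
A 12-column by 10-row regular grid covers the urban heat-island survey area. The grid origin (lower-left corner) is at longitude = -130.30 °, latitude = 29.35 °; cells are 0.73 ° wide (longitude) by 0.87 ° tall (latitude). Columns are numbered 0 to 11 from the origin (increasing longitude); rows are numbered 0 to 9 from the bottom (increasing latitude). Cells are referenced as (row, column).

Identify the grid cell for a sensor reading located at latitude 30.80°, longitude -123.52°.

(1, 9)

Column index: ⌊(-123.52 − -130.30) / 0.73⌋ = ⌊9.288⌋ = 9
Row offset from origin: ⌊(30.80 − 29.35) / 0.87⌋ = ⌊1.667⌋ = 1 → row 1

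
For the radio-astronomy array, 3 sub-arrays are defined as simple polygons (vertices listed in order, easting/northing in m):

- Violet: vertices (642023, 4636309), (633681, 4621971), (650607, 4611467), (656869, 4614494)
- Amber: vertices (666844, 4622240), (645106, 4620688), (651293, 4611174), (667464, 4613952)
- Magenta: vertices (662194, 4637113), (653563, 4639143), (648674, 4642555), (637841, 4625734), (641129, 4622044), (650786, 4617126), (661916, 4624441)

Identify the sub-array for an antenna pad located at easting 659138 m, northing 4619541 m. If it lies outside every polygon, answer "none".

Amber

Cast a ray rightward from (659138, 4619541). For each polygon, the edges (by vertex number in listed order) whose endpoints lie on opposite sides of northing = 4619541, where each meets that height, and whether that is right or left of the point:
Violet: 2–3 at easting≈637596.7 (left), 4–1 at easting≈653434.3 (left) → 0 crossings.
Amber: 2–3 at easting≈645851.9 (left), 4–1 at easting≈667045.9 (right) → 1 crossing.
Magenta: 5–6 at easting≈646043.9 (left), 6–7 at easting≈654460.5 (left) → 0 crossings.
Only Amber has an odd count, so the point is inside Amber.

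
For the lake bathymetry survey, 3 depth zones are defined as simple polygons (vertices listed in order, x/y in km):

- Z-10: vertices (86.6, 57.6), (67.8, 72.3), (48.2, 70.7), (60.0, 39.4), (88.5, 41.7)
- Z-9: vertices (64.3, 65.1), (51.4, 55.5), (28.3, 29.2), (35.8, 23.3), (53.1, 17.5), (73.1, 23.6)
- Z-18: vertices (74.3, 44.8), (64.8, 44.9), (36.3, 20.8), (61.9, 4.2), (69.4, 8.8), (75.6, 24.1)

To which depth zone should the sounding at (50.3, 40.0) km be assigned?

Cast a ray rightward from (50.3, 40.0). For each polygon, the edges (by vertex number in listed order) whose endpoints lie on opposite sides of y = 40.0, where each meets that height, and whether that is right or left of the point:
Z-10: 3–4 at x≈59.77 (right), 4–5 at x≈67.43 (right) → 2 crossings.
Z-9: 2–3 at x≈37.79 (left), 6–1 at x≈69.62 (right) → 1 crossing.
Z-18: 2–3 at x≈59.01 (right), 6–1 at x≈74.60 (right) → 2 crossings.
Only Z-9 has an odd count, so the point is inside Z-9.

Z-9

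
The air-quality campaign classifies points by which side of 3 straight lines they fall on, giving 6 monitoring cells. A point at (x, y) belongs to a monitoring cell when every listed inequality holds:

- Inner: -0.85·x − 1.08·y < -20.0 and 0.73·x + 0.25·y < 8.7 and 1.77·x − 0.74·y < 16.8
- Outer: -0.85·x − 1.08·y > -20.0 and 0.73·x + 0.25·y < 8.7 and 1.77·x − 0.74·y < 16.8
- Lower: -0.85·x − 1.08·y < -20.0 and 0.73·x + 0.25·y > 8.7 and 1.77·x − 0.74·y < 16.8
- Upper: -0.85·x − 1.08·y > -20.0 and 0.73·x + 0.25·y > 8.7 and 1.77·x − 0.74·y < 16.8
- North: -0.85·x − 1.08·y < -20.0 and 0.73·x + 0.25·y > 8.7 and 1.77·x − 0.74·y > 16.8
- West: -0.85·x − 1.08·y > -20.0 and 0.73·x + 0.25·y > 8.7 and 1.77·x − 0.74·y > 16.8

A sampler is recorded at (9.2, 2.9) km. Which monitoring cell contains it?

Outer

-0.85·9.2 − 1.08·2.9 = -10.952, which is > -20.0
0.73·9.2 + 0.25·2.9 = 7.441, which is < 8.7
1.77·9.2 − 0.74·2.9 = 14.138, which is < 16.8
This sign pattern matches Outer.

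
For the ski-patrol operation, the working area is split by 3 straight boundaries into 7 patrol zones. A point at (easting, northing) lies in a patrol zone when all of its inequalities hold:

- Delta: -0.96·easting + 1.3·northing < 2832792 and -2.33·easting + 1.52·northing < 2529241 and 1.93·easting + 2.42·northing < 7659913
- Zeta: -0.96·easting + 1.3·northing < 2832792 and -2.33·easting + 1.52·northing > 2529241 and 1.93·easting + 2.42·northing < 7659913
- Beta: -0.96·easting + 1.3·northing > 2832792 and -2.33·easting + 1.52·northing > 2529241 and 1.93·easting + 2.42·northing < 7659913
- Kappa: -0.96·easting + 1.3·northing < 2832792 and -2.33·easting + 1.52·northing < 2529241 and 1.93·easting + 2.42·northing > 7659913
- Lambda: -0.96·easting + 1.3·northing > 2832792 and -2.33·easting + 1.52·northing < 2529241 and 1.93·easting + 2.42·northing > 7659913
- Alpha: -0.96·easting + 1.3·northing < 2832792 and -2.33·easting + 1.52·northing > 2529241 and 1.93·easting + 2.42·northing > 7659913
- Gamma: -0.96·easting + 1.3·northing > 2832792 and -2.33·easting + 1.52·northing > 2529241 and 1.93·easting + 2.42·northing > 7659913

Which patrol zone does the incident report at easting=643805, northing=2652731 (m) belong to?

Alpha

-0.96·643805 + 1.3·2652731 = 2830497.500, which is < 2832792
-2.33·643805 + 1.52·2652731 = 2532085.470, which is > 2529241
1.93·643805 + 2.42·2652731 = 7662152.670, which is > 7659913
This sign pattern matches Alpha.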